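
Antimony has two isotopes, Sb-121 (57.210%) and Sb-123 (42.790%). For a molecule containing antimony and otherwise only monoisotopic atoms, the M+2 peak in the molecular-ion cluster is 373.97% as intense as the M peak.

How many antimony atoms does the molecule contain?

The M+2/M ratio from n Sb atoms is n · q/p = n · 0.42790/0.57210.
n = 3.7397 × 0.57210/0.42790 = 5.00 ≈ 5

5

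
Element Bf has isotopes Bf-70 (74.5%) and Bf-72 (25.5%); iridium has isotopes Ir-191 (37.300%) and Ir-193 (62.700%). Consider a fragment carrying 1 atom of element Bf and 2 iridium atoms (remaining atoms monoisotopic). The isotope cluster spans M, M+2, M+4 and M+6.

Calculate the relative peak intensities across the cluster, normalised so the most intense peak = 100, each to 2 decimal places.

25.15 : 93.16 : 100.00 : 24.32

Element Bf pattern (n=1): 0.7450 : 0.2550
Iridium pattern (n=2): 0.139129 : 0.467742 : 0.393129
Convolve the two distributions (both contribute in 2-u steps):
  M: 0.7450×0.139129 = 0.103651
  M+2: 0.7450×0.467742 + 0.2550×0.139129 = 0.383946
  M+4: 0.7450×0.393129 + 0.2550×0.467742 = 0.412155
  M+6: 0.2550×0.393129 = 0.100248
Scale to base peak (0.412155) = 100: 25.15 : 93.16 : 100.00 : 24.32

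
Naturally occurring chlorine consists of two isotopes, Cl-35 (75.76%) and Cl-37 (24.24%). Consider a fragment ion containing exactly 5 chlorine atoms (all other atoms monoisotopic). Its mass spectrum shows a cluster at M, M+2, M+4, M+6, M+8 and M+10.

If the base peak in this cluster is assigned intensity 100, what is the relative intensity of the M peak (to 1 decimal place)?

(0.7576 + 0.2424)^5 gives M 0.2496, M+2 0.3993, M+4 0.2555, M+6 0.0817, M+8 0.0131, M+10 0.0008; the largest is M+2.
P(M+2) = C(5,1) × 0.7576^4 × 0.2424^1 = 5 × 0.32942751 × 0.2424 = 0.399266 (base)
P(M) = C(5,0) × 0.7576^5 × 0.2424^0 = 1 × 0.24957428 × 1.0000 = 0.249574
Relative intensity = 0.249574 / 0.399266 × 100 = 62.5

62.5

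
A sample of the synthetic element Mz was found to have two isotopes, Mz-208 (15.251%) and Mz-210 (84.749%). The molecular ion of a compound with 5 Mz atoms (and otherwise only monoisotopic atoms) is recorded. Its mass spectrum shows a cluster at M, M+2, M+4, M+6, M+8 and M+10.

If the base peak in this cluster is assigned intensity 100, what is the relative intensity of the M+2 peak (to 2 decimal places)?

0.52

(0.15251 + 0.84749)^5 gives M 0.0001, M+2 0.0023, M+4 0.0255, M+6 0.1416, M+8 0.3934, M+10 0.4372; the largest is M+10.
P(M+10) = C(5,5) × 0.15251^0 × 0.84749^5 = 1 × 1.0000 × 0.43719271 = 0.437193 (base)
P(M+2) = C(5,1) × 0.15251^4 × 0.84749^1 = 5 × 0.000541 × 0.84749 = 0.002292
Relative intensity = 0.002292 / 0.437193 × 100 = 0.52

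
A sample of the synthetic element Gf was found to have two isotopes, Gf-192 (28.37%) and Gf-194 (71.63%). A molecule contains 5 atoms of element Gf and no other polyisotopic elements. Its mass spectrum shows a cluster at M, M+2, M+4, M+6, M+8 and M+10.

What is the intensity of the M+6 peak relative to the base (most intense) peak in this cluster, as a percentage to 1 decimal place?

Binomial terms of (0.2837 + 0.7163)^5: M 0.0018, M+2 0.0232, M+4 0.1172, M+6 0.2958, M+8 0.3734, M+10 0.1886 → M+8 is the base peak.
P(M+8) = C(5,4) × 0.2837^1 × 0.7163^4 = 5 × 0.2837 × 0.26325693 = 0.373430 (base)
P(M+6) = C(5,3) × 0.2837^2 × 0.7163^3 = 10 × 0.08048569 × 0.36752328 = 0.295804
Relative intensity = 0.295804 / 0.373430 × 100 = 79.2

79.2%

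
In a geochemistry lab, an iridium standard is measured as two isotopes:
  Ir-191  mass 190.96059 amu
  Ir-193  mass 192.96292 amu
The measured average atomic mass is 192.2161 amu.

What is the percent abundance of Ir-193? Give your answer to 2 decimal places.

62.70%

With x = fraction of Ir-191 (so Ir-193 is 1 − x):
190.96059·x + 192.96292·(1 − x) = 192.2161
(190.96059 − 192.96292)·x = 192.2161 − 192.96292
x = -0.74682 / -2.00233 = 0.37298 → 37.30% Ir-191, 62.70% Ir-193.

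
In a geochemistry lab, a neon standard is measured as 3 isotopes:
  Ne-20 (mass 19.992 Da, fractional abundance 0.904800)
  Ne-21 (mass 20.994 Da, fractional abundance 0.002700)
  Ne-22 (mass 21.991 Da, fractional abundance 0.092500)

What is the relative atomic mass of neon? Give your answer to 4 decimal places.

20.1796 Da

Weight each isotope mass by its fractional abundance: 0.904800 × 19.992 + 0.002700 × 20.994 + 0.092500 × 21.991
= 18.08876 + 0.05668 + 2.03417 = 20.17961 Da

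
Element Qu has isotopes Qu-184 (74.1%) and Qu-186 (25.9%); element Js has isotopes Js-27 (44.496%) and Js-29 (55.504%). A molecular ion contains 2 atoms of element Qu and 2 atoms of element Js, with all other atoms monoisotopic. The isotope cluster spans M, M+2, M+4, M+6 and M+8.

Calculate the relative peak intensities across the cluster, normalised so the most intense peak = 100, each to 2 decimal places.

29.22 : 93.33 : 100.00 : 40.69 : 5.55

Element Qu pattern (n=2): 0.549081 : 0.383838 : 0.067081
Element Js pattern (n=2): 0.1979894 : 0.4939412 : 0.3080694
Convolve the two distributions (both contribute in 2-u steps):
  M: 0.549081×0.1979894 = 0.108712
  M+2: 0.549081×0.4939412 + 0.383838×0.1979894 = 0.347210
  M+4: 0.549081×0.3080694 + 0.383838×0.4939412 + 0.067081×0.1979894 = 0.372030
  M+6: 0.383838×0.3080694 + 0.067081×0.4939412 = 0.151383
  M+8: 0.067081×0.3080694 = 0.020666
Scale to base peak (0.372030) = 100: 29.22 : 93.33 : 100.00 : 40.69 : 5.55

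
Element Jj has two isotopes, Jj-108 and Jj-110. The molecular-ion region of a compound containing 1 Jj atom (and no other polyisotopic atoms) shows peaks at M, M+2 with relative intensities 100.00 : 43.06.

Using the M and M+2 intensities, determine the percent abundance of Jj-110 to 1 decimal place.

Let p = fractional abundance of Jj-108. I(M+2)/I(M) = [C(1,1)·p^0·(1−p)] / p^1 = 1·(1−p)/p = 43.06/100.00 = 0.4306
(1−p)/p = 0.4306/1 = 0.4306  ⇒  p = 1/(1 + 0.4306) = 0.6990
Jj-108: 69.9%, Jj-110: 30.1%.

30.1%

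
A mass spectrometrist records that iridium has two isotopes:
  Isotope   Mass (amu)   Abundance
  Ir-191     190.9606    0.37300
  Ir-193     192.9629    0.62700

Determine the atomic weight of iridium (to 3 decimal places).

Average mass = Σ (abundance × isotope mass) = 0.37300 × 190.9606 + 0.62700 × 192.9629
= 71.22830 + 120.98774 = 192.21604 amu

192.216 amu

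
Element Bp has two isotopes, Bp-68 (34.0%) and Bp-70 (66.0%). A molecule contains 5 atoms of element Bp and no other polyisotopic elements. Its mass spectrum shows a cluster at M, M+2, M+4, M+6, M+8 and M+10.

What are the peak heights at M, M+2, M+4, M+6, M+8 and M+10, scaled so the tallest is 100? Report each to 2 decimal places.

Each Bp atom is independently Bp-68 (p = 0.340) or Bp-70 (q = 0.660); the cluster is the binomial expansion (p + q)^5.
P(M) = 0.340^5 = 0.004544
P(M+2) = 5 × 0.340^4 × 0.660^1 = 0.044099
P(M+4) = 10 × 0.340^3 × 0.660^2 = 0.171208
P(M+6) = 10 × 0.340^2 × 0.660^3 = 0.332345
P(M+8) = 5 × 0.340^1 × 0.660^4 = 0.322571
P(M+10) = 0.660^5 = 0.125233
The M+6 peak is largest (0.332345); scaling to 100 gives 1.37 : 13.27 : 51.52 : 100.00 : 97.06 : 37.68.

1.37 : 13.27 : 51.52 : 100.00 : 97.06 : 37.68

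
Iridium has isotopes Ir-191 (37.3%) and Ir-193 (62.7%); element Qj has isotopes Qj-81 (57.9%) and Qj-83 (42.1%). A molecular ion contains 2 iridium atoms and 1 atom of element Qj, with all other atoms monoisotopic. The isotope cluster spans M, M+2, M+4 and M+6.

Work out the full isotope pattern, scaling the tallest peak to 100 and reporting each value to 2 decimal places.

18.97 : 77.59 : 100.00 : 38.98

Iridium pattern (n=2): 0.139129 : 0.467742 : 0.393129
Element Qj pattern (n=1): 0.5790 : 0.4210
Convolve the two distributions (both contribute in 2-u steps):
  M: 0.139129×0.5790 = 0.080556
  M+2: 0.139129×0.4210 + 0.467742×0.5790 = 0.329396
  M+4: 0.467742×0.4210 + 0.393129×0.5790 = 0.424541
  M+6: 0.393129×0.4210 = 0.165507
Scale to base peak (0.424541) = 100: 18.97 : 77.59 : 100.00 : 38.98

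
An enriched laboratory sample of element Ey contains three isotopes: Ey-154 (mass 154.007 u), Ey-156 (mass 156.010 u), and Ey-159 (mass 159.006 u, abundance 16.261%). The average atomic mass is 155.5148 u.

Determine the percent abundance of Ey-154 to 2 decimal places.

49.05%

Let x and y be the fractions of Ey-154 and Ey-156. Then x + y = 1 − 0.16261 = 0.83739 and 154.007x + 156.010y = 155.5148 − 0.16261×159.006 = 129.65883434.
Substituting: 154.007x + 156.010(0.83739 − x) = 129.65883434
(154.007 − 156.010)x = -0.98237956  ⇒  x = 0.49045, y = 0.34694
Ey-154: 49.05%, Ey-156: 34.69%.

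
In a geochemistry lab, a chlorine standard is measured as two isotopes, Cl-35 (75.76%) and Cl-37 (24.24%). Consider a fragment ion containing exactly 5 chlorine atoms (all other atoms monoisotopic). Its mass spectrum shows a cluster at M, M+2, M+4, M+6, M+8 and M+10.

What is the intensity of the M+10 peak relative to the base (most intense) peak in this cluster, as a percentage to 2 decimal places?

Binomial terms of (0.7576 + 0.2424)^5: M 0.2496, M+2 0.3993, M+4 0.2555, M+6 0.0817, M+8 0.0131, M+10 0.0008 → M+2 is the base peak.
P(M+2) = C(5,1) × 0.7576^4 × 0.2424^1 = 5 × 0.32942751 × 0.2424 = 0.399266 (base)
P(M+10) = C(5,5) × 0.7576^0 × 0.2424^5 = 1 × 1.0000 × 0.00083688 = 0.000837
Relative intensity = 0.000837 / 0.399266 × 100 = 0.21

0.21%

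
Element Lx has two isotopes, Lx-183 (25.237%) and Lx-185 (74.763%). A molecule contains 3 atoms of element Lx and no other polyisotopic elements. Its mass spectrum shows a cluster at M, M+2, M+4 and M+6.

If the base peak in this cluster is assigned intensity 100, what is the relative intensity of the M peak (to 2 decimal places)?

Binomial terms of (0.25237 + 0.74763)^3: M 0.0161, M+2 0.1429, M+4 0.4232, M+6 0.4179 → M+4 is the base peak.
P(M+4) = C(3,2) × 0.25237^1 × 0.74763^2 = 3 × 0.25237 × 0.55895062 = 0.423187 (base)
P(M) = C(3,0) × 0.25237^3 × 0.74763^0 = 1 × 0.0160736 × 1.0000 = 0.016074
Relative intensity = 0.016074 / 0.423187 × 100 = 3.80

3.80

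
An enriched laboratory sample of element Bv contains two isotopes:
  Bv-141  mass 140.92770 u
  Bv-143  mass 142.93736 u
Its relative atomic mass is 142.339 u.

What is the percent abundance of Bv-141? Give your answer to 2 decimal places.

29.77%

Writing the weighted mean with unknown fraction x of Bv-141:
140.92770·x + 142.93736·(1 − x) = 142.339
(140.92770 − 142.93736)·x = 142.339 − 142.93736
x = -0.59836 / -2.00966 = 0.29774 → 29.77% Bv-141, 70.23% Bv-143.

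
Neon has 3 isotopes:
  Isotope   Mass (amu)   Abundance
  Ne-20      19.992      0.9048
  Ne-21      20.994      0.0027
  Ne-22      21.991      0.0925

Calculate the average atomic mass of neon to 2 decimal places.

20.18 amu

The abundance-weighted mean is 0.9048 × 19.992 + 0.0027 × 20.994 + 0.0925 × 21.991
= 18.0888 + 0.0567 + 2.0342 = 20.1797 amu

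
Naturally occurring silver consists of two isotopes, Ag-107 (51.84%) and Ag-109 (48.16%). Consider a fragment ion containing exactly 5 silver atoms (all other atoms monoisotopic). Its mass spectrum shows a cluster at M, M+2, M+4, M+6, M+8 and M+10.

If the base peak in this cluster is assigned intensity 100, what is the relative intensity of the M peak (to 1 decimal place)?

Binomial terms of (0.5184 + 0.4816)^5: M 0.0374, M+2 0.1739, M+4 0.3231, M+6 0.3002, M+8 0.1394, M+10 0.0259 → M+4 is the base peak.
P(M+4) = C(5,2) × 0.5184^3 × 0.4816^2 = 10 × 0.13931407 × 0.23193856 = 0.323123 (base)
P(M) = C(5,0) × 0.5184^5 × 0.4816^0 = 1 × 0.03743906 × 1.0000 = 0.037439
Relative intensity = 0.037439 / 0.323123 × 100 = 11.6

11.6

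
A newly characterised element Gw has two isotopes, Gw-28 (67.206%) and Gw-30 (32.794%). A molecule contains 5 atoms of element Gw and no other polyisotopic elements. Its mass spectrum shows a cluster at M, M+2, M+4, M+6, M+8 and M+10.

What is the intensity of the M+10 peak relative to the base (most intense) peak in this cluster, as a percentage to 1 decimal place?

(0.67206 + 0.32794)^5 gives M 0.1371, M+2 0.3345, M+4 0.3264, M+6 0.1593, M+8 0.0389, M+10 0.0038; the largest is M+2.
P(M+2) = C(5,1) × 0.67206^4 × 0.32794^1 = 5 × 0.20400095 × 0.32794 = 0.334500 (base)
P(M+10) = C(5,5) × 0.67206^0 × 0.32794^5 = 1 × 1.0000 × 0.0037929 = 0.003793
Relative intensity = 0.003793 / 0.334500 × 100 = 1.1

1.1%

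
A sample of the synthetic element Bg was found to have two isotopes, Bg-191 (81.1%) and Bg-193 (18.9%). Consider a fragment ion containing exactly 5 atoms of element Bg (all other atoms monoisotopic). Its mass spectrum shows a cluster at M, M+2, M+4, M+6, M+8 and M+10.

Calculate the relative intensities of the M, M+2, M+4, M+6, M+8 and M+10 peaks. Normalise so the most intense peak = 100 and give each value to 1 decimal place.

The 5 Bg atoms are independent, so intensities follow the terms of (0.811 + 0.189)^5.
P(M) = 0.811^5 = 0.350836
P(M+2) = 5 × 0.811^4 × 0.189^1 = 0.408804
P(M+4) = 10 × 0.811^3 × 0.189^2 = 0.190540
P(M+6) = 10 × 0.811^2 × 0.189^3 = 0.044405
P(M+8) = 5 × 0.811^1 × 0.189^4 = 0.005174
P(M+10) = 0.189^5 = 0.000241
The M+2 peak is largest (0.408804); scaling to 100 gives 85.8 : 100.0 : 46.6 : 10.9 : 1.3 : 0.1.

85.8 : 100.0 : 46.6 : 10.9 : 1.3 : 0.1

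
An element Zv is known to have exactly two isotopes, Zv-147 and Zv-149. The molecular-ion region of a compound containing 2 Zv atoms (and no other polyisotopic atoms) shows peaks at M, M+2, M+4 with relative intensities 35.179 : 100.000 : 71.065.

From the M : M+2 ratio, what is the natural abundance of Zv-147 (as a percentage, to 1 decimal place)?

Let p = fractional abundance of Zv-147. I(M+2)/I(M) = [C(2,1)·p^1·(1−p)] / p^2 = 2·(1−p)/p = 100.000/35.179 = 2.8426
(1−p)/p = 2.8426/2 = 1.4213  ⇒  p = 1/(1 + 1.4213) = 0.4130
Zv-147: 41.3%, Zv-149: 58.7%.

41.3%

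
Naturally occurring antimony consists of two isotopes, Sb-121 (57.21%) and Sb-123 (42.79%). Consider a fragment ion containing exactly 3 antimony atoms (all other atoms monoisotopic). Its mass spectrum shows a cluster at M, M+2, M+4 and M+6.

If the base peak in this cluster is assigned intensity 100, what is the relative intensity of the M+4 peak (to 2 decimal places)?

74.79

(0.5721 + 0.4279)^3 gives M 0.1872, M+2 0.4202, M+4 0.3143, M+6 0.0783; the largest is M+2.
P(M+2) = C(3,1) × 0.5721^2 × 0.4279^1 = 3 × 0.32729841 × 0.4279 = 0.420153 (base)
P(M+4) = C(3,2) × 0.5721^1 × 0.4279^2 = 3 × 0.5721 × 0.18309841 = 0.314252
Relative intensity = 0.314252 / 0.420153 × 100 = 74.79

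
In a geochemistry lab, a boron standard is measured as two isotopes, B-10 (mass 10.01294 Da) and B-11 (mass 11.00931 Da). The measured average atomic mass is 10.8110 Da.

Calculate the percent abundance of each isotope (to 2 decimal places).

Let x be the fractional abundance of B-10; then B-11 has abundance 1 − x.
10.01294·x + 11.00931·(1 − x) = 10.8110
(10.01294 − 11.00931)·x = 10.8110 − 11.00931
x = -0.19831 / -0.99637 = 0.19903 → 19.90% B-10, 80.10% B-11.

B-10: 19.90%, B-11: 80.10%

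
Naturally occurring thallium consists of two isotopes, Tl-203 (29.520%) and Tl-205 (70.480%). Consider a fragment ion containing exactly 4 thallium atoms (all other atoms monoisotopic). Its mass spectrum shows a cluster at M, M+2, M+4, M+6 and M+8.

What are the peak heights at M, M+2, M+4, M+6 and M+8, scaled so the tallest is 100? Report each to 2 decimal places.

The 4 Tl atoms are independent, so intensities follow the terms of (0.29520 + 0.70480)^4.
P(M) = 0.29520^4 = 0.007594
P(M+2) = 4 × 0.29520^3 × 0.70480^1 = 0.072523
P(M+4) = 6 × 0.29520^2 × 0.70480^2 = 0.259726
P(M+6) = 4 × 0.29520^1 × 0.70480^3 = 0.413403
P(M+8) = 0.70480^4 = 0.246754
The M+6 peak is largest (0.413403); scaling to 100 gives 1.84 : 17.54 : 62.83 : 100.00 : 59.69.

1.84 : 17.54 : 62.83 : 100.00 : 59.69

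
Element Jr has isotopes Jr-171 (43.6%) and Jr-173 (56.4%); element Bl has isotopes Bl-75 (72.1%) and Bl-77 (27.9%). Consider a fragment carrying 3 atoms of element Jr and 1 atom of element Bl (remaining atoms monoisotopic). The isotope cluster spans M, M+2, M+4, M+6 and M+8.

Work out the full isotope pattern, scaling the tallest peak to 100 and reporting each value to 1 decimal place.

Element Jr pattern (n=3): 0.08288186 : 0.32164243 : 0.41606957 : 0.17940614
Element Bl pattern (n=1): 0.7210 : 0.2790
Convolve the two distributions (both contribute in 2-u steps):
  M: 0.08288186×0.7210 = 0.059758
  M+2: 0.08288186×0.2790 + 0.32164243×0.7210 = 0.255028
  M+4: 0.32164243×0.2790 + 0.41606957×0.7210 = 0.389724
  M+6: 0.41606957×0.2790 + 0.17940614×0.7210 = 0.245435
  M+8: 0.17940614×0.2790 = 0.050054
Scale to base peak (0.389724) = 100: 15.3 : 65.4 : 100.0 : 63.0 : 12.8

15.3 : 65.4 : 100.0 : 63.0 : 12.8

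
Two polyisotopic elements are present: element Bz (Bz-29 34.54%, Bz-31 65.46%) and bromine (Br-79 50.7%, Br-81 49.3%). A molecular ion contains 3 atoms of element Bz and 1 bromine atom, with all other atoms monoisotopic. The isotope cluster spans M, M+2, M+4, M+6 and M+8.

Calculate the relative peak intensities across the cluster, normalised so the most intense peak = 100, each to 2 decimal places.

5.79 : 38.52 : 94.32 : 100.00 : 38.29

Element Bz pattern (n=3): 0.04120662 : 0.23428362 : 0.4440129 : 0.28049686
Bromine pattern (n=1): 0.5070 : 0.4930
Convolve the two distributions (both contribute in 2-u steps):
  M: 0.04120662×0.5070 = 0.020892
  M+2: 0.04120662×0.4930 + 0.23428362×0.5070 = 0.139097
  M+4: 0.23428362×0.4930 + 0.4440129×0.5070 = 0.340616
  M+6: 0.4440129×0.4930 + 0.28049686×0.5070 = 0.361110
  M+8: 0.28049686×0.4930 = 0.138285
Scale to base peak (0.361110) = 100: 5.79 : 38.52 : 94.32 : 100.00 : 38.29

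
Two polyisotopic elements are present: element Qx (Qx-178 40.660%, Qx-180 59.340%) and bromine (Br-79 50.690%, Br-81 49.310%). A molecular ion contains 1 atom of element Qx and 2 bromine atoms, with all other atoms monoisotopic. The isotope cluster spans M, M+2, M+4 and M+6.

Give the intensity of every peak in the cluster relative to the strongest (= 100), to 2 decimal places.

26.42 : 89.94 : 100.00 : 36.48

Element Qx pattern (n=1): 0.4066 : 0.5934
Bromine pattern (n=2): 0.25694761 : 0.49990478 : 0.24314761
Convolve the two distributions (both contribute in 2-u steps):
  M: 0.4066×0.25694761 = 0.104475
  M+2: 0.4066×0.49990478 + 0.5934×0.25694761 = 0.355734
  M+4: 0.4066×0.24314761 + 0.5934×0.49990478 = 0.395507
  M+6: 0.5934×0.24314761 = 0.144284
Scale to base peak (0.395507) = 100: 26.42 : 89.94 : 100.00 : 36.48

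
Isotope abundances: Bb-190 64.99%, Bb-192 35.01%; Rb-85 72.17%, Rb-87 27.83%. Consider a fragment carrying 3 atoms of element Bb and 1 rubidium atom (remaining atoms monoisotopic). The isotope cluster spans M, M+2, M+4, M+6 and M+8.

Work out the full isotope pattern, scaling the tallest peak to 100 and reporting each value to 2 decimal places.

49.96 : 100.00 : 74.63 : 24.58 : 3.01

Element Bb pattern (n=3): 0.27449827 : 0.44361522 : 0.23897475 : 0.04291176
Rubidium pattern (n=1): 0.7217 : 0.2783
Convolve the two distributions (both contribute in 2-u steps):
  M: 0.27449827×0.7217 = 0.198105
  M+2: 0.27449827×0.2783 + 0.44361522×0.7217 = 0.396550
  M+4: 0.44361522×0.2783 + 0.23897475×0.7217 = 0.295926
  M+6: 0.23897475×0.2783 + 0.04291176×0.7217 = 0.097476
  M+8: 0.04291176×0.2783 = 0.011942
Scale to base peak (0.396550) = 100: 49.96 : 100.00 : 74.63 : 24.58 : 3.01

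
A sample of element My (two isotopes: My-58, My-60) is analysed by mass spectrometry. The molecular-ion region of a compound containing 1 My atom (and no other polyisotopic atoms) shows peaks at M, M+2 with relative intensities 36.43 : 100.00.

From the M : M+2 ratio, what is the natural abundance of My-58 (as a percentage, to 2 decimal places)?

26.70%

Write p for the My-58 fraction. I(M+2)/I(M) = [C(1,1)·p^0·(1−p)] / p^1 = 1·(1−p)/p = 100.00/36.43 = 2.7450
(1−p)/p = 2.7450/1 = 2.7450  ⇒  p = 1/(1 + 2.7450) = 0.2670
My-58: 26.70%, My-60: 73.30%.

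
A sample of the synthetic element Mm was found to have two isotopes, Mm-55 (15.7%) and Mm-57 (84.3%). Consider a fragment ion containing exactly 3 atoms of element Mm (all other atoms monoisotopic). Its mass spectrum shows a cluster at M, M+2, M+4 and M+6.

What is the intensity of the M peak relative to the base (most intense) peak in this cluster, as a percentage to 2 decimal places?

0.65%

Term probabilities: M 0.0039, M+2 0.0623, M+4 0.3347, M+6 0.5991. Base peak = M+6.
P(M+6) = C(3,3) × 0.157^0 × 0.843^3 = 1 × 1.0000 × 0.59907711 = 0.599077 (base)
P(M) = C(3,0) × 0.157^3 × 0.843^0 = 1 × 0.00386989 × 1.0000 = 0.003870
Relative intensity = 0.003870 / 0.599077 × 100 = 0.65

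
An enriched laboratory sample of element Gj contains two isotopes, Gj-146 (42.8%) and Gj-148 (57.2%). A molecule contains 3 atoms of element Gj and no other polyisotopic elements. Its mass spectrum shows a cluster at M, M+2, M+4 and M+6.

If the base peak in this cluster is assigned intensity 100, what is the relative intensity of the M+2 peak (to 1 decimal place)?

74.8

Term probabilities: M 0.0784, M+2 0.3143, M+4 0.4201, M+6 0.1871. Base peak = M+4.
P(M+4) = C(3,2) × 0.428^1 × 0.572^2 = 3 × 0.4280 × 0.327184 = 0.420104 (base)
P(M+2) = C(3,1) × 0.428^2 × 0.572^1 = 3 × 0.183184 × 0.5720 = 0.314344
Relative intensity = 0.314344 / 0.420104 × 100 = 74.8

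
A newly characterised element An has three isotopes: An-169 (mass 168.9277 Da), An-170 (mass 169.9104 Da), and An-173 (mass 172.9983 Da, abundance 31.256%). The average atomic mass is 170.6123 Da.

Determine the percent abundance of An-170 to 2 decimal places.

41.96%

The remaining 68.744% is split between An-169 (fraction x) and An-170 (fraction 0.68744 − x).
Substituting: 168.9277x + 169.9104(0.68744 − x) = 116.539951352
(168.9277 − 169.9104)x = -0.263254024  ⇒  x = 0.26789, y = 0.41955
An-169: 26.79%, An-170: 41.96%.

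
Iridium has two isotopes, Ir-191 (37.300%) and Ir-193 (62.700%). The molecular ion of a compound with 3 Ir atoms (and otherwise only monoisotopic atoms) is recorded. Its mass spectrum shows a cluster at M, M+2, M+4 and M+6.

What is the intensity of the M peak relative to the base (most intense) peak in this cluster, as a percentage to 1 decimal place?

Term probabilities: M 0.0519, M+2 0.2617, M+4 0.4399, M+6 0.2465. Base peak = M+4.
P(M+4) = C(3,2) × 0.37300^1 × 0.62700^2 = 3 × 0.3730 × 0.393129 = 0.439911 (base)
P(M) = C(3,0) × 0.37300^3 × 0.62700^0 = 1 × 0.05189512 × 1.0000 = 0.051895
Relative intensity = 0.051895 / 0.439911 × 100 = 11.8

11.8%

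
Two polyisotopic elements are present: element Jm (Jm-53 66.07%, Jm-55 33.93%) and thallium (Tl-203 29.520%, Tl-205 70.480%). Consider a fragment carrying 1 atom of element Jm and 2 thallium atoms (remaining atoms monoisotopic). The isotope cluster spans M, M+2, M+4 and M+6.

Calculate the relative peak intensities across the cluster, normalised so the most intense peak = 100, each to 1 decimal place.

12.3 : 64.9 : 100.0 : 35.9

Element Jm pattern (n=1): 0.6607 : 0.3393
Thallium pattern (n=2): 0.08714304 : 0.41611392 : 0.49674304
Convolve the two distributions (both contribute in 2-u steps):
  M: 0.6607×0.08714304 = 0.057575
  M+2: 0.6607×0.41611392 + 0.3393×0.08714304 = 0.304494
  M+4: 0.6607×0.49674304 + 0.3393×0.41611392 = 0.469386
  M+6: 0.3393×0.49674304 = 0.168545
Scale to base peak (0.469386) = 100: 12.3 : 64.9 : 100.0 : 35.9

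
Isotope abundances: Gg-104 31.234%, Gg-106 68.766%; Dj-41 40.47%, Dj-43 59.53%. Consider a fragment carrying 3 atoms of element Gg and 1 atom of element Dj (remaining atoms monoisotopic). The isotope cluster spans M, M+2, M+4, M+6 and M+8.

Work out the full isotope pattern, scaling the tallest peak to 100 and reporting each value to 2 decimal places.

3.12 : 25.19 : 75.66 : 100.00 : 48.96

Element Gg pattern (n=3): 0.03047073 : 0.20125665 : 0.44309453 : 0.3251781
Element Dj pattern (n=1): 0.4047 : 0.5953
Convolve the two distributions (both contribute in 2-u steps):
  M: 0.03047073×0.4047 = 0.012332
  M+2: 0.03047073×0.5953 + 0.20125665×0.4047 = 0.099588
  M+4: 0.20125665×0.5953 + 0.44309453×0.4047 = 0.299128
  M+6: 0.44309453×0.5953 + 0.3251781×0.4047 = 0.395374
  M+8: 0.3251781×0.5953 = 0.193579
Scale to base peak (0.395374) = 100: 3.12 : 25.19 : 75.66 : 100.00 : 48.96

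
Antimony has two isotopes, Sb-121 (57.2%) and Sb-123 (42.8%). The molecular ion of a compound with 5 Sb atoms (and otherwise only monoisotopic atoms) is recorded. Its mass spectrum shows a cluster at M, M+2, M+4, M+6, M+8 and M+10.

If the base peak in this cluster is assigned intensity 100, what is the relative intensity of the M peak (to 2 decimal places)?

17.86

(0.572 + 0.428)^5 gives M 0.0612, M+2 0.2291, M+4 0.3428, M+6 0.2565, M+8 0.0960, M+10 0.0144; the largest is M+4.
P(M+4) = C(5,2) × 0.572^3 × 0.428^2 = 10 × 0.18714925 × 0.183184 = 0.342827 (base)
P(M) = C(5,0) × 0.572^5 × 0.428^0 = 1 × 0.06123224 × 1.0000 = 0.061232
Relative intensity = 0.061232 / 0.342827 × 100 = 17.86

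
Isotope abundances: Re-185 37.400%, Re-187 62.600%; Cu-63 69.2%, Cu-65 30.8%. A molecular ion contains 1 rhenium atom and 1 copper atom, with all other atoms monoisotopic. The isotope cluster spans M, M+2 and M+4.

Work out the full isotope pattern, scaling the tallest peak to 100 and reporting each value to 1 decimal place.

Rhenium pattern (n=1): 0.3740 : 0.6260
Copper pattern (n=1): 0.6920 : 0.3080
Convolve the two distributions (both contribute in 2-u steps):
  M: 0.3740×0.6920 = 0.258808
  M+2: 0.3740×0.3080 + 0.6260×0.6920 = 0.548384
  M+4: 0.6260×0.3080 = 0.192808
Scale to base peak (0.548384) = 100: 47.2 : 100.0 : 35.2

47.2 : 100.0 : 35.2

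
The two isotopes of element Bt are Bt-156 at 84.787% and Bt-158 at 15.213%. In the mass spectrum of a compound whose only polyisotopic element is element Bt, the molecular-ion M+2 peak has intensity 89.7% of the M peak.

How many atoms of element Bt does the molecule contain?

The M+2/M ratio from n Bt atoms is n · q/p = n · 0.15213/0.84787.
n = 0.897 × 0.84787/0.15213 = 5.00 ≈ 5

5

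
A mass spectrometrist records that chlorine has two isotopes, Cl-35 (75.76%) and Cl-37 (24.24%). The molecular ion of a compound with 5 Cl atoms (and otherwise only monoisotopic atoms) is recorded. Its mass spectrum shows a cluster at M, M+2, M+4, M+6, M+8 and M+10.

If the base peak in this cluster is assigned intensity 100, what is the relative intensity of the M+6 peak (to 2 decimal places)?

Term probabilities: M 0.2496, M+2 0.3993, M+4 0.2555, M+6 0.0817, M+8 0.0131, M+10 0.0008. Base peak = M+2.
P(M+2) = C(5,1) × 0.7576^4 × 0.2424^1 = 5 × 0.32942751 × 0.2424 = 0.399266 (base)
P(M+6) = C(5,3) × 0.7576^2 × 0.2424^3 = 10 × 0.57395776 × 0.01424288 = 0.081748
Relative intensity = 0.081748 / 0.399266 × 100 = 20.47

20.47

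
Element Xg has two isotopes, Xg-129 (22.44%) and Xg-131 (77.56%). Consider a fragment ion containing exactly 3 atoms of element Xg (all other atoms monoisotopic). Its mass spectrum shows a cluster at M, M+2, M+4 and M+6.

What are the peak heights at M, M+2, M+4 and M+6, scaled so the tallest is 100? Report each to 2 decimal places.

Expanding (0.2244 + 0.7756)^3:
P(M) = 0.2244^3 = 0.011300
P(M+2) = 3 × 0.2244^2 × 0.7756^1 = 0.117167
P(M+4) = 3 × 0.2244^1 × 0.7756^2 = 0.404967
P(M+6) = 0.7756^3 = 0.466566
The M+6 peak is largest (0.466566); scaling to 100 gives 2.42 : 25.11 : 86.80 : 100.00.

2.42 : 25.11 : 86.80 : 100.00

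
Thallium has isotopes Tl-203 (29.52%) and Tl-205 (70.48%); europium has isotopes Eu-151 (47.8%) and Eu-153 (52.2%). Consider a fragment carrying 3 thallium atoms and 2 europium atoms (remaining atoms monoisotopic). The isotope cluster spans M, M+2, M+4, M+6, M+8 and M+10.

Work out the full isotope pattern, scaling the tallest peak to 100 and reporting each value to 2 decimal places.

1.68 : 15.71 : 57.04 : 100.00 : 84.23 : 27.28

Thallium pattern (n=3): 0.02572463 : 0.18425524 : 0.43991564 : 0.35010449
Europium pattern (n=2): 0.228484 : 0.499032 : 0.272484
Convolve the two distributions (both contribute in 2-u steps):
  M: 0.02572463×0.228484 = 0.005878
  M+2: 0.02572463×0.499032 + 0.18425524×0.228484 = 0.054937
  M+4: 0.02572463×0.272484 + 0.18425524×0.499032 + 0.43991564×0.228484 = 0.199472
  M+6: 0.18425524×0.272484 + 0.43991564×0.499032 + 0.35010449×0.228484 = 0.349732
  M+8: 0.43991564×0.272484 + 0.35010449×0.499032 = 0.294583
  M+10: 0.35010449×0.272484 = 0.095398
Scale to base peak (0.349732) = 100: 1.68 : 15.71 : 57.04 : 100.00 : 84.23 : 27.28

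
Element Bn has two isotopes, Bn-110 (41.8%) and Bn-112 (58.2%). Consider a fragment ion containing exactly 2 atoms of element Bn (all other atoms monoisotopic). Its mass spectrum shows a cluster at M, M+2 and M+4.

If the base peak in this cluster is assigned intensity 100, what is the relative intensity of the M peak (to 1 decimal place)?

Binomial terms of (0.418 + 0.582)^2: M 0.1747, M+2 0.4866, M+4 0.3387 → M+2 is the base peak.
P(M+2) = C(2,1) × 0.418^1 × 0.582^1 = 2 × 0.4180 × 0.5820 = 0.486552 (base)
P(M) = C(2,0) × 0.418^2 × 0.582^0 = 1 × 0.174724 × 1.0000 = 0.174724
Relative intensity = 0.174724 / 0.486552 × 100 = 35.9

35.9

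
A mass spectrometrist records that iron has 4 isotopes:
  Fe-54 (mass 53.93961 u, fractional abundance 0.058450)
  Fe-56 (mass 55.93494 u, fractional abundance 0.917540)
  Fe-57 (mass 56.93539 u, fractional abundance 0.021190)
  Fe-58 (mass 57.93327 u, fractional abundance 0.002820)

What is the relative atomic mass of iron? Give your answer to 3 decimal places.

The abundance-weighted mean is 0.058450 × 53.93961 + 0.917540 × 55.93494 + 0.021190 × 56.93539 + 0.002820 × 57.93327
= 3.152770 + 51.322545 + 1.206461 + 0.163372 = 55.845148 u

55.845 u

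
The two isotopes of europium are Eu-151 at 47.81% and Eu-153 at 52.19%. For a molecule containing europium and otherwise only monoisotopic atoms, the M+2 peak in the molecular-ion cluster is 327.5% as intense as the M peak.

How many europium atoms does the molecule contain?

For n independent Eu atoms, I(M+2)/I(M) = n · (abundance Eu-153) / (abundance Eu-151) = n · 0.5219/0.4781.
n = 3.275 × 0.4781/0.5219 = 3.00 ≈ 3

3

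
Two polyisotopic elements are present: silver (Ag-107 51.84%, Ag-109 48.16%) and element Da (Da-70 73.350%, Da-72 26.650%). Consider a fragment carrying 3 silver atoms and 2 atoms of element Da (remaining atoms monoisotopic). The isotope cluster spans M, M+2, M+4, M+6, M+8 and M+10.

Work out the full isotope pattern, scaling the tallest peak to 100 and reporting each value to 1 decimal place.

Silver pattern (n=3): 0.13931407 : 0.38827347 : 0.36071085 : 0.11170161
Element Da pattern (n=2): 0.53802225 : 0.3909555 : 0.07102225
Convolve the two distributions (both contribute in 2-u steps):
  M: 0.13931407×0.53802225 = 0.074954
  M+2: 0.13931407×0.3909555 + 0.38827347×0.53802225 = 0.263365
  M+4: 0.13931407×0.07102225 + 0.38827347×0.3909555 + 0.36071085×0.53802225 = 0.355763
  M+6: 0.38827347×0.07102225 + 0.36071085×0.3909555 + 0.11170161×0.53802225 = 0.228696
  M+8: 0.36071085×0.07102225 + 0.11170161×0.3909555 = 0.069289
  M+10: 0.11170161×0.07102225 = 0.007933
Scale to base peak (0.355763) = 100: 21.1 : 74.0 : 100.0 : 64.3 : 19.5 : 2.2

21.1 : 74.0 : 100.0 : 64.3 : 19.5 : 2.2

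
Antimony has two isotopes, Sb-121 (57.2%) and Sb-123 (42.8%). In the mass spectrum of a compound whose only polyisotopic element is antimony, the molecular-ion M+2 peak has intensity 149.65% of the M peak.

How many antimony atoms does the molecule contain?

With n Sb atoms, P(M+2)/P(M) = C(n,1)·p^(n−1)q / p^n = n·q/p = n · 0.428/0.572.
n = 1.4965 × 0.572/0.428 = 2.00 ≈ 2

2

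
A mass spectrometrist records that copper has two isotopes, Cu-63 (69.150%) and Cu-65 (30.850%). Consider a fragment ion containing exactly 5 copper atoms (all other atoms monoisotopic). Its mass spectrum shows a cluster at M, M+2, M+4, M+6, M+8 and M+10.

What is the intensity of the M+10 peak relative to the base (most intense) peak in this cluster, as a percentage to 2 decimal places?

(0.69150 + 0.30850)^5 gives M 0.1581, M+2 0.3527, M+4 0.3147, M+6 0.1404, M+8 0.0313, M+10 0.0028; the largest is M+2.
P(M+2) = C(5,1) × 0.69150^4 × 0.30850^1 = 5 × 0.2286487 × 0.3085 = 0.352691 (base)
P(M+10) = C(5,5) × 0.69150^0 × 0.30850^5 = 1 × 1.0000 × 0.00279432 = 0.002794
Relative intensity = 0.002794 / 0.352691 × 100 = 0.79

0.79%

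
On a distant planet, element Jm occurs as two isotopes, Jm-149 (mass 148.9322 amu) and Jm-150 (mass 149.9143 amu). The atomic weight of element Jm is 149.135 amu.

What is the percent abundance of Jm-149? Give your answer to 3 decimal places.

With x = fraction of Jm-149 (so Jm-150 is 1 − x):
148.9322·x + 149.9143·(1 − x) = 149.135
(148.9322 − 149.9143)·x = 149.135 − 149.9143
x = -0.7793 / -0.9821 = 0.79350 → 79.350% Jm-149, 20.650% Jm-150.

79.350%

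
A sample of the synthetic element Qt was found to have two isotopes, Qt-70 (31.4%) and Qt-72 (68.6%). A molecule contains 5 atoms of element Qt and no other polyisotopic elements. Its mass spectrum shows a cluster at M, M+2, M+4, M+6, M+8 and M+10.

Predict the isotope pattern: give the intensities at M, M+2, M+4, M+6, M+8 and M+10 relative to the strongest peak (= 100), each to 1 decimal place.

0.9 : 9.6 : 41.9 : 91.5 : 100.0 : 43.7

Expanding (0.314 + 0.686)^5:
P(M) = 0.314^5 = 0.003052
P(M+2) = 5 × 0.314^4 × 0.686^1 = 0.033344
P(M+4) = 10 × 0.314^3 × 0.686^2 = 0.145692
P(M+6) = 10 × 0.314^2 × 0.686^3 = 0.318296
P(M+8) = 5 × 0.314^1 × 0.686^4 = 0.347693
P(M+10) = 0.686^5 = 0.151922
The M+8 peak is largest (0.347693); scaling to 100 gives 0.9 : 9.6 : 41.9 : 91.5 : 100.0 : 43.7.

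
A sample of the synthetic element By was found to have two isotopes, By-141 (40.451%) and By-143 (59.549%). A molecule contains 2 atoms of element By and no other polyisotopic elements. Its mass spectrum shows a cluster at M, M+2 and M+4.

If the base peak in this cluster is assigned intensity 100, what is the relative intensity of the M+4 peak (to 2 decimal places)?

73.61

Term probabilities: M 0.1636, M+2 0.4818, M+4 0.3546. Base peak = M+2.
P(M+2) = C(2,1) × 0.40451^1 × 0.59549^1 = 2 × 0.40451 × 0.59549 = 0.481763 (base)
P(M+4) = C(2,2) × 0.40451^0 × 0.59549^2 = 1 × 1.0000 × 0.35460834 = 0.354608
Relative intensity = 0.354608 / 0.481763 × 100 = 73.61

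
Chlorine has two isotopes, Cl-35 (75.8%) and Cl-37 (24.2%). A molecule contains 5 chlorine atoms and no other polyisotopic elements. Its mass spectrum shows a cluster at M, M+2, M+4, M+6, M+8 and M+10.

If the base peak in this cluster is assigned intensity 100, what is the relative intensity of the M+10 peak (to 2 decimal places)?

Binomial terms of (0.758 + 0.242)^5: M 0.2502, M+2 0.3994, M+4 0.2551, M+6 0.0814, M+8 0.0130, M+10 0.0008 → M+2 is the base peak.
P(M+2) = C(5,1) × 0.758^4 × 0.242^1 = 5 × 0.33012379 × 0.2420 = 0.399450 (base)
P(M+10) = C(5,5) × 0.758^0 × 0.242^5 = 1 × 1.0000 × 0.00083 = 0.000830
Relative intensity = 0.000830 / 0.399450 × 100 = 0.21

0.21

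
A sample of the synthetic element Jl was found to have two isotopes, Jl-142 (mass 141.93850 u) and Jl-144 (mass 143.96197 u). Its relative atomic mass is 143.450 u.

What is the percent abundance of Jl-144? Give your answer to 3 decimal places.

With x = fraction of Jl-142 (so Jl-144 is 1 − x):
141.93850·x + 143.96197·(1 − x) = 143.450
(141.93850 − 143.96197)·x = 143.450 − 143.96197
x = -0.51197 / -2.02347 = 0.25302 → 25.302% Jl-142, 74.698% Jl-144.

74.698%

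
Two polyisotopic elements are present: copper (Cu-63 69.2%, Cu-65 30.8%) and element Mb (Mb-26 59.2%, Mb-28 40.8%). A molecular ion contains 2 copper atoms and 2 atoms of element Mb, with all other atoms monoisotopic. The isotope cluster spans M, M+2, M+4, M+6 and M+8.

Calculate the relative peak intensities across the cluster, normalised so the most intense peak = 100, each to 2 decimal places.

Copper pattern (n=2): 0.478864 : 0.426272 : 0.094864
Element Mb pattern (n=2): 0.350464 : 0.483072 : 0.166464
Convolve the two distributions (both contribute in 2-u steps):
  M: 0.478864×0.350464 = 0.167825
  M+2: 0.478864×0.483072 + 0.426272×0.350464 = 0.380719
  M+4: 0.478864×0.166464 + 0.426272×0.483072 + 0.094864×0.350464 = 0.318880
  M+6: 0.426272×0.166464 + 0.094864×0.483072 = 0.116785
  M+8: 0.094864×0.166464 = 0.015791
Scale to base peak (0.380719) = 100: 44.08 : 100.00 : 83.76 : 30.67 : 4.15

44.08 : 100.00 : 83.76 : 30.67 : 4.15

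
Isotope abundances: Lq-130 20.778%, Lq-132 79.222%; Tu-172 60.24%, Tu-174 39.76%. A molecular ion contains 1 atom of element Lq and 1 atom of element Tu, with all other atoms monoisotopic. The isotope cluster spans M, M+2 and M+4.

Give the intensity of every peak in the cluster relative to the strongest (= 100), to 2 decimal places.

22.36 : 100.00 : 56.26

Element Lq pattern (n=1): 0.20778 : 0.79222
Element Tu pattern (n=1): 0.6024 : 0.3976
Convolve the two distributions (both contribute in 2-u steps):
  M: 0.20778×0.6024 = 0.125167
  M+2: 0.20778×0.3976 + 0.79222×0.6024 = 0.559847
  M+4: 0.79222×0.3976 = 0.314987
Scale to base peak (0.559847) = 100: 22.36 : 100.00 : 56.26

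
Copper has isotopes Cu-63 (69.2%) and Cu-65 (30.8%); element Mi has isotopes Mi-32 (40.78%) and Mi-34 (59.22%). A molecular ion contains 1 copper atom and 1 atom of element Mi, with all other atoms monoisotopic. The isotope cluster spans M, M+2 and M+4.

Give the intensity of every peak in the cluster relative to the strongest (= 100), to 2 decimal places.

Copper pattern (n=1): 0.6920 : 0.3080
Element Mi pattern (n=1): 0.4078 : 0.5922
Convolve the two distributions (both contribute in 2-u steps):
  M: 0.6920×0.4078 = 0.282198
  M+2: 0.6920×0.5922 + 0.3080×0.4078 = 0.535405
  M+4: 0.3080×0.5922 = 0.182398
Scale to base peak (0.535405) = 100: 52.71 : 100.00 : 34.07

52.71 : 100.00 : 34.07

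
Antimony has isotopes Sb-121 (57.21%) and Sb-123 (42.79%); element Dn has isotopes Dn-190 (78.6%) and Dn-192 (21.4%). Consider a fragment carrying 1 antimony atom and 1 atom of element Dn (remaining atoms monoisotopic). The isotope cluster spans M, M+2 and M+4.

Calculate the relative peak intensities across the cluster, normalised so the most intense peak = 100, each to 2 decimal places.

98.02 : 100.00 : 19.96

Antimony pattern (n=1): 0.5721 : 0.4279
Element Dn pattern (n=1): 0.7860 : 0.2140
Convolve the two distributions (both contribute in 2-u steps):
  M: 0.5721×0.7860 = 0.449671
  M+2: 0.5721×0.2140 + 0.4279×0.7860 = 0.458759
  M+4: 0.4279×0.2140 = 0.091571
Scale to base peak (0.458759) = 100: 98.02 : 100.00 : 19.96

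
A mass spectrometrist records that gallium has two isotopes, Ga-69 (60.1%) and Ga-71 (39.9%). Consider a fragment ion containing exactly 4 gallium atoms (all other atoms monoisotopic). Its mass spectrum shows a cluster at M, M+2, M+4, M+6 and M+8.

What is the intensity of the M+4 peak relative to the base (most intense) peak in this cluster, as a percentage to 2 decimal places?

Binomial terms of (0.601 + 0.399)^4: M 0.1305, M+2 0.3465, M+4 0.3450, M+6 0.1527, M+8 0.0253 → M+2 is the base peak.
P(M+2) = C(4,1) × 0.601^3 × 0.399^1 = 4 × 0.2170818 × 0.3990 = 0.346463 (base)
P(M+4) = C(4,2) × 0.601^2 × 0.399^2 = 6 × 0.361201 × 0.159201 = 0.345021
Relative intensity = 0.345021 / 0.346463 × 100 = 99.58

99.58%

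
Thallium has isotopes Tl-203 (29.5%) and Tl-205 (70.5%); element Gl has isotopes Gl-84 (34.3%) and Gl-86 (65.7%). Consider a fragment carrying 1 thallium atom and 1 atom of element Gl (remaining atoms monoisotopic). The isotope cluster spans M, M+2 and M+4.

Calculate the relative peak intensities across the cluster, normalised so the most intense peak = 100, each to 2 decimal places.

Thallium pattern (n=1): 0.2950 : 0.7050
Element Gl pattern (n=1): 0.3430 : 0.6570
Convolve the two distributions (both contribute in 2-u steps):
  M: 0.2950×0.3430 = 0.101185
  M+2: 0.2950×0.6570 + 0.7050×0.3430 = 0.435630
  M+4: 0.7050×0.6570 = 0.463185
Scale to base peak (0.463185) = 100: 21.85 : 94.05 : 100.00

21.85 : 94.05 : 100.00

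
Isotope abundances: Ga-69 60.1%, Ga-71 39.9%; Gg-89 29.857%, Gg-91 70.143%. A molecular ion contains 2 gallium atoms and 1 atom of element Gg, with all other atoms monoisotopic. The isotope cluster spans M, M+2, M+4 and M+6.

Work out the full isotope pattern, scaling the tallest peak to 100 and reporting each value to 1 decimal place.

Gallium pattern (n=2): 0.361201 : 0.479598 : 0.159201
Element Gg pattern (n=1): 0.29857 : 0.70143
Convolve the two distributions (both contribute in 2-u steps):
  M: 0.361201×0.29857 = 0.107844
  M+2: 0.361201×0.70143 + 0.479598×0.29857 = 0.396551
  M+4: 0.479598×0.70143 + 0.159201×0.29857 = 0.383937
  M+6: 0.159201×0.70143 = 0.111668
Scale to base peak (0.396551) = 100: 27.2 : 100.0 : 96.8 : 28.2

27.2 : 100.0 : 96.8 : 28.2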